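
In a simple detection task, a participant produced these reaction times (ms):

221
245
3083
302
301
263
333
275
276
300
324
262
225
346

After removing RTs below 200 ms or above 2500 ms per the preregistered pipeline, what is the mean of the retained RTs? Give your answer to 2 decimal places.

282.54 ms

Excluded: 3083
Retained (n=13): Σ = 3673
Mean = 3673/13 = 282.5385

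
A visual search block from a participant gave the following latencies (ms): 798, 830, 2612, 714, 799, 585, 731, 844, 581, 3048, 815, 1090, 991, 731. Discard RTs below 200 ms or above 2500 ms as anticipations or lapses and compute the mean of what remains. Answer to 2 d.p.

Excluded: 2612, 3048
Retained (n=12): Σ = 9509
Mean = 9509/12 = 792.4167

792.42 ms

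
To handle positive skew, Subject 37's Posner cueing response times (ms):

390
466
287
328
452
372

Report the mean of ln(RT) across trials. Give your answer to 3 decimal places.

ln(RT): 5.9661, 6.1442, 5.6595, 5.7930, 6.1137, 5.9189
Σ ln(RT) = 35.5954
Mean = 35.5954/6 = 5.93257

5.933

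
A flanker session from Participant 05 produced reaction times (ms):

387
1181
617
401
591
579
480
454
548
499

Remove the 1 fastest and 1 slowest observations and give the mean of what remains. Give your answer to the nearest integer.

521 ms

Sorted: 387, 401, 454, 480, 499, 548, 579, 591, 617, 1181
Drop lowest 1 (387) and highest 1 (1181)
Remaining (n=8): Σ = 4169, mean = 4169/8 = 521.125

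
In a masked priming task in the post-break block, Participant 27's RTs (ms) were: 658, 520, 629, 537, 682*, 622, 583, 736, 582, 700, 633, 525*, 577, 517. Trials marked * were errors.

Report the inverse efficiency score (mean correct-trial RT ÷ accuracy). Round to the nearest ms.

709 ms

Correct trials (n=12): 658, 520, 629, 537, 622, 583, 736, 582, 700, 633, 577, 517
Mean correct RT = 7294/12 = 607.8333 ms
Proportion correct = 12/14
IES = 607.8333 / (12/14) = 709.139 ms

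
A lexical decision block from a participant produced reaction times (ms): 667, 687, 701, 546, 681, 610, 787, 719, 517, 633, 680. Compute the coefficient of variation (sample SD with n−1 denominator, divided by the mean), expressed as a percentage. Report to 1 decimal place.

11.7%

n = 11, Σ = 7228, M = 657.0909
Σ(x−M)² = 59490.909; s = √(59490.909/10) = 77.1304
CV = 77.1304 / 657.0909 = 0.11738 = 11.738%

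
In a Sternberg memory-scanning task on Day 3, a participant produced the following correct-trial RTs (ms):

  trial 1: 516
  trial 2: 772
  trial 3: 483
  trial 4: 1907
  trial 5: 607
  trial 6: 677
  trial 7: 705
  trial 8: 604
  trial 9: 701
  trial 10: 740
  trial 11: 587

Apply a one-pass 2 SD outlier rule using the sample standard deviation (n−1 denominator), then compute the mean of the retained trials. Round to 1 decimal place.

639.2 ms

n = 11, ΣRT = 8299, M = 754.455
Σ(x−M)² = 1543148.73; s = √(1543148.73/10) = 392.829
Cutoffs: 754.455 ± 2·392.829 → [-31.2, 1540.1]
Outside: 1907 → excluded.
Retained (n=10): Σ = 6392, mean = 6392/10 = 639.200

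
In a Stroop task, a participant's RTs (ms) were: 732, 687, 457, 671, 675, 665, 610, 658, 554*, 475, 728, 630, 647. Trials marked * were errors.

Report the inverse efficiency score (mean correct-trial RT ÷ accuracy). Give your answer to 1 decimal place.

Correct trials (n=12): 732, 687, 457, 671, 675, 665, 610, 658, 475, 728, 630, 647
Mean correct RT = 7635/12 = 636.2500 ms
Proportion correct = 12/13
IES = 636.2500 / (12/13) = 689.271 ms

689.3 ms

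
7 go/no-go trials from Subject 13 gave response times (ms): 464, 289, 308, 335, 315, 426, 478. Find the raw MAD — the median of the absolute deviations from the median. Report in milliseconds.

Sorted: 289, 308, 315, 335, 426, 464, 478 → median = 335
|x − 335|: 129, 46, 27, 0, 20, 91, 143
Sorted deviations: 0, 20, 27, 46, 91, 129, 143 → MAD = 46

46 ms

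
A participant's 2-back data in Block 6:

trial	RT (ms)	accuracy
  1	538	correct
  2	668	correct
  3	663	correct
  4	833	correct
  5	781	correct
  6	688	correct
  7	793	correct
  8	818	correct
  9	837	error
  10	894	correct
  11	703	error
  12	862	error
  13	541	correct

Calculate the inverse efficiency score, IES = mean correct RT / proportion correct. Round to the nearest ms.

938 ms

Correct trials (n=10): 538, 668, 663, 833, 781, 688, 793, 818, 894, 541
Mean correct RT = 7217/10 = 721.7000 ms
Proportion correct = 10/13
IES = 721.7000 / (10/13) = 938.210 ms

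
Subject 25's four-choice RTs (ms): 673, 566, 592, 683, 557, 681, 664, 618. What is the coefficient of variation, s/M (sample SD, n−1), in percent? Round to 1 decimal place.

n = 8, Σ = 5034, M = 629.2500
Σ(x−M)² = 19423.500; s = √(19423.500/7) = 52.6762
CV = 52.6762 / 629.2500 = 0.08371 = 8.371%

8.4%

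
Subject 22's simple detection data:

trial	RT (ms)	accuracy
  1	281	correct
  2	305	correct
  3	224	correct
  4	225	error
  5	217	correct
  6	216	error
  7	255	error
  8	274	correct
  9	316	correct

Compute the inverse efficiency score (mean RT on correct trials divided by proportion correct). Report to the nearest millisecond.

Correct trials (n=6): 281, 305, 224, 217, 274, 316
Mean correct RT = 1617/6 = 269.5000 ms
Proportion correct = 6/9
IES = 269.5000 / (6/9) = 404.250 ms

404 ms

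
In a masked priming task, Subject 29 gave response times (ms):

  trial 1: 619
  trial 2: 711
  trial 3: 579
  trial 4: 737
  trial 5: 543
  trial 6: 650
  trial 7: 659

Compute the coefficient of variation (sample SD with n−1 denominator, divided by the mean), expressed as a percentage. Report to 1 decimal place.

n = 7, Σ = 4498, M = 642.5714
Σ(x−M)² = 28435.714; s = √(28435.714/6) = 68.8425
CV = 68.8425 / 642.5714 = 0.10714 = 10.714%

10.7%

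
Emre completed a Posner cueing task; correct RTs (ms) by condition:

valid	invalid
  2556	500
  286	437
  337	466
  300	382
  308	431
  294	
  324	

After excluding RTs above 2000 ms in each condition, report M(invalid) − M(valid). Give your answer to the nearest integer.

valid: exclude 2556
M(valid) = 1849/6 = 308.167
M(invalid) = 2216/5 = 443.200
Difference = 443.200 − 308.167 = 135.033 ms

135 ms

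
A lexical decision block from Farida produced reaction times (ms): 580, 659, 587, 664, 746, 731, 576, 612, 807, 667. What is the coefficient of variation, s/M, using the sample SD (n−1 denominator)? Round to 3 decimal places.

n = 10, Σ = 6629, M = 662.9000
Σ(x−M)² = 55116.900; s = √(55116.900/9) = 78.2566
CV = 78.2566 / 662.9000 = 0.11805

0.118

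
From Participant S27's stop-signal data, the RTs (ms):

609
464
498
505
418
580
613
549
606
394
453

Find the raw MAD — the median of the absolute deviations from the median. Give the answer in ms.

75 ms

Sorted: 394, 418, 453, 464, 498, 505, 549, 580, 606, 609, 613 → median = 505
|x − 505|: 104, 41, 7, 0, 87, 75, 108, 44, 101, 111, 52
Sorted deviations: 0, 7, 41, 44, 52, 75, 87, 101, 104, 108, 111 → MAD = 75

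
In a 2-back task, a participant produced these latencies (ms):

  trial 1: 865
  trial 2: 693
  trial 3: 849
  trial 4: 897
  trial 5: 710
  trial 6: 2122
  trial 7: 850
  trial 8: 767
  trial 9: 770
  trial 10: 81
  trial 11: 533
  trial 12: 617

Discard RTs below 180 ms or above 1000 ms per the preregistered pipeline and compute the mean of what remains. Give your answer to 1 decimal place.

755.1 ms

Excluded: 81, 2122
Retained (n=10): Σ = 7551
Mean = 7551/10 = 755.1000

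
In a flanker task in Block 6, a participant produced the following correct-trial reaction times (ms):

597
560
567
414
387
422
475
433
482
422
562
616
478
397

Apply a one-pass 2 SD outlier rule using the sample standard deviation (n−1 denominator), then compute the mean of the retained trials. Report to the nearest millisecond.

n = 14, ΣRT = 6812, M = 486.571
Σ(x−M)² = 81137.43; s = √(81137.43/13) = 79.002
Cutoffs: 486.571 ± 2·79.002 → [328.6, 644.6]
No RTs fall outside the cutoffs; all 14 retained. Mean = 6812/14 = 486.571

487 ms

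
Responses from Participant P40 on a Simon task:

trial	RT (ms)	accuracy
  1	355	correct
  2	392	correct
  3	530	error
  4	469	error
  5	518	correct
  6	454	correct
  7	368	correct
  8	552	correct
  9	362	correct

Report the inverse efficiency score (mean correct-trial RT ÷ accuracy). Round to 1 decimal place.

Correct trials (n=7): 355, 392, 518, 454, 368, 552, 362
Mean correct RT = 3001/7 = 428.7143 ms
Proportion correct = 7/9
IES = 428.7143 / (7/9) = 551.204 ms

551.2 ms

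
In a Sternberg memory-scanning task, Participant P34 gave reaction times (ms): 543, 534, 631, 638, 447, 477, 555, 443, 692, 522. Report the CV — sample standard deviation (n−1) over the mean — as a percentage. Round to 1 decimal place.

15.3%

n = 10, Σ = 5482, M = 548.2000
Σ(x−M)² = 62937.600; s = √(62937.600/9) = 83.6246
CV = 83.6246 / 548.2000 = 0.15254 = 15.254%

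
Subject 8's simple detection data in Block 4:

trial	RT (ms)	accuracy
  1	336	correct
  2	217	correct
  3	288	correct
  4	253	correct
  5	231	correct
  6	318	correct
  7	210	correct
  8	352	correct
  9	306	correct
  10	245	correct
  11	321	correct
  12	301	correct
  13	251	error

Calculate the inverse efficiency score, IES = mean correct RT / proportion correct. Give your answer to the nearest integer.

Correct trials (n=12): 336, 217, 288, 253, 231, 318, 210, 352, 306, 245, 321, 301
Mean correct RT = 3378/12 = 281.5000 ms
Proportion correct = 12/13
IES = 281.5000 / (12/13) = 304.958 ms

305 ms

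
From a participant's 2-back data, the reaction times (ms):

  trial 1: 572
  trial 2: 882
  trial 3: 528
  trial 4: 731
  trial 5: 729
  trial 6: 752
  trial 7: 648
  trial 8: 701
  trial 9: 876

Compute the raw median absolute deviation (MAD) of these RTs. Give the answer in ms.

Sorted: 528, 572, 648, 701, 729, 731, 752, 876, 882 → median = 729
|x − 729|: 157, 153, 201, 2, 0, 23, 81, 28, 147
Sorted deviations: 0, 2, 23, 28, 81, 147, 153, 157, 201 → MAD = 81

81 ms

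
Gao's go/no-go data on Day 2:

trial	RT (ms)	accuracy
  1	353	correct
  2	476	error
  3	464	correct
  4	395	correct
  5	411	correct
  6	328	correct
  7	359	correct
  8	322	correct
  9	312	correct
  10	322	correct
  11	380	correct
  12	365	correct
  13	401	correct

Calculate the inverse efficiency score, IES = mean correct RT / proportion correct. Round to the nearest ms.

Correct trials (n=12): 353, 464, 395, 411, 328, 359, 322, 312, 322, 380, 365, 401
Mean correct RT = 4412/12 = 367.6667 ms
Proportion correct = 12/13
IES = 367.6667 / (12/13) = 398.306 ms

398 ms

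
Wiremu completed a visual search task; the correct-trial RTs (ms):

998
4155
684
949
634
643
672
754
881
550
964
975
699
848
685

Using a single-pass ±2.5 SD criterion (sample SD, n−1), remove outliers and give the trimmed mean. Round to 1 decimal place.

n = 15, ΣRT = 15091, M = 1006.067
Σ(x−M)² = 10916950.93; s = √(10916950.93/14) = 883.053
Cutoffs: 1006.067 ± 2.5·883.053 → [-1201.6, 3213.7]
Outside: 4155 → excluded.
Retained (n=14): Σ = 10936, mean = 10936/14 = 781.143

781.1 ms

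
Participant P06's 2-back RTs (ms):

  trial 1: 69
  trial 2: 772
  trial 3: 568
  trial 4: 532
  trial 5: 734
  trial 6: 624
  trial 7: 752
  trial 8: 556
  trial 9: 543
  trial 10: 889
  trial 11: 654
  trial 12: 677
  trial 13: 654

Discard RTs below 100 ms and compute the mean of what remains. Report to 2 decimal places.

Excluded: 69
Retained (n=12): Σ = 7955
Mean = 7955/12 = 662.9167

662.92 ms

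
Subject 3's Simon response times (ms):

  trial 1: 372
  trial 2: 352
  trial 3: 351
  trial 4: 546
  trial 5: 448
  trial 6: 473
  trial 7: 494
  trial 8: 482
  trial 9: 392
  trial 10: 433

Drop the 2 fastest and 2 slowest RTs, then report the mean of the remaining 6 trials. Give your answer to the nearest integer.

Sorted: 351, 352, 372, 392, 433, 448, 473, 482, 494, 546
Drop lowest 2 (351, 352) and highest 2 (494, 546)
Remaining (n=6): Σ = 2600, mean = 2600/6 = 433.333

433 ms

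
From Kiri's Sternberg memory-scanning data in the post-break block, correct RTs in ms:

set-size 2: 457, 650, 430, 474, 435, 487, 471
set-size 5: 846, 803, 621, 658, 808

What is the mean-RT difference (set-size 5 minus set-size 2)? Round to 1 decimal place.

M(set-size 2) = 3404/7 = 486.286
M(set-size 5) = 3736/5 = 747.200
Difference = 747.200 − 486.286 = 260.914 ms

260.9 ms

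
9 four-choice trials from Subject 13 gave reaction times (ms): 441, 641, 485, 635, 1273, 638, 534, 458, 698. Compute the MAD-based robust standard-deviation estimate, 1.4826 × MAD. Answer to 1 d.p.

Sorted: 441, 458, 485, 534, 635, 638, 641, 698, 1273 → median = 635
|x − 635| sorted: 0, 3, 6, 63, 101, 150, 177, 194, 638 → MAD = 101
Robust SD ≈ 1.4826 × 101 = 149.743

149.7 ms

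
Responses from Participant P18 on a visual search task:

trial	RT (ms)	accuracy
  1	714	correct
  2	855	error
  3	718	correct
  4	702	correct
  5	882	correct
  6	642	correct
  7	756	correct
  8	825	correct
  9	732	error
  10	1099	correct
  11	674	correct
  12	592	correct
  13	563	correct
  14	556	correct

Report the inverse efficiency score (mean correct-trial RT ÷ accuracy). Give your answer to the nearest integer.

Correct trials (n=12): 714, 718, 702, 882, 642, 756, 825, 1099, 674, 592, 563, 556
Mean correct RT = 8723/12 = 726.9167 ms
Proportion correct = 12/14
IES = 726.9167 / (12/14) = 848.069 ms

848 ms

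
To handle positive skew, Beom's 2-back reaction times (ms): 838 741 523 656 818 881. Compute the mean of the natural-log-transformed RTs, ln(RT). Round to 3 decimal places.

ln(RT): 6.7310, 6.6080, 6.2596, 6.4862, 6.7069, 6.7811
Σ ln(RT) = 39.5727
Mean = 39.5727/6 = 6.59545

6.595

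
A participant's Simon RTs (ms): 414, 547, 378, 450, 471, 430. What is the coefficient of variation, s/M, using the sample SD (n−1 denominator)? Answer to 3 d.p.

0.129

n = 6, Σ = 2690, M = 448.3333
Σ(x−M)² = 16713.333; s = √(16713.333/5) = 57.8158
CV = 57.8158 / 448.3333 = 0.12896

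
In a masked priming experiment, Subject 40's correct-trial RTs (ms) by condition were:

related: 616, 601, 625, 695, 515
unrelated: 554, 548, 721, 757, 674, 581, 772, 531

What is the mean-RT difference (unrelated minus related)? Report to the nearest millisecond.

M(related) = 3052/5 = 610.400
M(unrelated) = 5138/8 = 642.250
Difference = 642.250 − 610.400 = 31.850 ms

32 ms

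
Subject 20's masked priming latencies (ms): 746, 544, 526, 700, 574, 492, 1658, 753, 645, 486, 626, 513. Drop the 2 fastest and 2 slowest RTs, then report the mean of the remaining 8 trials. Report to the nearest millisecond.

609 ms

Sorted: 486, 492, 513, 526, 544, 574, 626, 645, 700, 746, 753, 1658
Drop lowest 2 (486, 492) and highest 2 (753, 1658)
Remaining (n=8): Σ = 4874, mean = 4874/8 = 609.250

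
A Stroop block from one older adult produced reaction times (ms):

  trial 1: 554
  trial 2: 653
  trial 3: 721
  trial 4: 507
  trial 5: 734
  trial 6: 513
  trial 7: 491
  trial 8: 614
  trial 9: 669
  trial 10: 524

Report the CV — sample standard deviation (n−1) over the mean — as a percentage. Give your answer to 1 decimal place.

15.4%

n = 10, Σ = 5980, M = 598.0000
Σ(x−M)² = 76314.000; s = √(76314.000/9) = 92.0833
CV = 92.0833 / 598.0000 = 0.15399 = 15.399%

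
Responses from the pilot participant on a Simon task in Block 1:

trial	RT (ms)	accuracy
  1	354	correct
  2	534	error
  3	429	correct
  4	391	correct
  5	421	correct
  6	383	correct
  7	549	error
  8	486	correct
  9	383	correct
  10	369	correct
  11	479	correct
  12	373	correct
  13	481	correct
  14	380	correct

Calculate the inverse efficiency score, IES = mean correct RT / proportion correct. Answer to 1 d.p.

Correct trials (n=12): 354, 429, 391, 421, 383, 486, 383, 369, 479, 373, 481, 380
Mean correct RT = 4929/12 = 410.7500 ms
Proportion correct = 12/14
IES = 410.7500 / (12/14) = 479.208 ms

479.2 ms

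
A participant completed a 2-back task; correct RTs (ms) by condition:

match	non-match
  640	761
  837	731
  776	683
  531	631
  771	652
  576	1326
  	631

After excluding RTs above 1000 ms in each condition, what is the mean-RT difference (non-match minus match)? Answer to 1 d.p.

-7.0 ms

non-match: exclude 1326
M(match) = 4131/6 = 688.500
M(non-match) = 4089/6 = 681.500
Difference = 681.500 − 688.500 = -7.000 ms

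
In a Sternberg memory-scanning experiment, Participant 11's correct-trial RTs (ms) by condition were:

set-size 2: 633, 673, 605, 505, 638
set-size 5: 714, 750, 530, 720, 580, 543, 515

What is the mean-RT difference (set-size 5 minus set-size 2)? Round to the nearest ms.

M(set-size 2) = 3054/5 = 610.800
M(set-size 5) = 4352/7 = 621.714
Difference = 621.714 − 610.800 = 10.914 ms

11 ms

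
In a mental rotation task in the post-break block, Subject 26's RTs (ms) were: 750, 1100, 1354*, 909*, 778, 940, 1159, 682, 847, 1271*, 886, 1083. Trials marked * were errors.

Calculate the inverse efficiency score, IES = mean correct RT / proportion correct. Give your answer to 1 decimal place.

Correct trials (n=9): 750, 1100, 778, 940, 1159, 682, 847, 886, 1083
Mean correct RT = 8225/9 = 913.8889 ms
Proportion correct = 9/12
IES = 913.8889 / (9/12) = 1218.519 ms

1218.5 ms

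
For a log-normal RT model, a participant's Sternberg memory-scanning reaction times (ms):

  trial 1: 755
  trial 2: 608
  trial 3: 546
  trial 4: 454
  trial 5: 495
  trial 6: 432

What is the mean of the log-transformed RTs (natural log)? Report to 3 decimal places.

6.288

ln(RT): 6.6267, 6.4102, 6.3026, 6.1181, 6.2046, 6.0684
Σ ln(RT) = 37.7306
Mean = 37.7306/6 = 6.28843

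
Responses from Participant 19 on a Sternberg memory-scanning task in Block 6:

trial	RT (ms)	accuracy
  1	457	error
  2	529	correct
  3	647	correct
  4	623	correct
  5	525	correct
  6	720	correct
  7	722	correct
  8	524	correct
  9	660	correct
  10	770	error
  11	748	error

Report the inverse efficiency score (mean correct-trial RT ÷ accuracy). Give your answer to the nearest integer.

851 ms

Correct trials (n=8): 529, 647, 623, 525, 720, 722, 524, 660
Mean correct RT = 4950/8 = 618.7500 ms
Proportion correct = 8/11
IES = 618.7500 / (8/11) = 850.781 ms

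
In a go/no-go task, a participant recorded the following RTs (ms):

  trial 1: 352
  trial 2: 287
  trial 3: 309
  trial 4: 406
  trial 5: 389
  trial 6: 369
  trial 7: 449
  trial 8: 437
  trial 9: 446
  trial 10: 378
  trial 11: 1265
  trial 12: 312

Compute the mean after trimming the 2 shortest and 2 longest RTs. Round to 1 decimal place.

Sorted: 287, 309, 312, 352, 369, 378, 389, 406, 437, 446, 449, 1265
Drop lowest 2 (287, 309) and highest 2 (449, 1265)
Remaining (n=8): Σ = 3089, mean = 3089/8 = 386.125

386.1 ms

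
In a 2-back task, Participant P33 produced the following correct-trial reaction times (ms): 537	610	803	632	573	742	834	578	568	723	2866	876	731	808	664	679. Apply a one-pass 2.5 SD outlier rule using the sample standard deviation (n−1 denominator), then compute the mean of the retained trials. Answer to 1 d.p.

690.5 ms

n = 16, ΣRT = 13224, M = 826.500
Σ(x−M)² = 4599446.00; s = √(4599446.00/15) = 553.742
Cutoffs: 826.500 ± 2.5·553.742 → [-557.9, 2210.9]
Outside: 2866 → excluded.
Retained (n=15): Σ = 10358, mean = 10358/15 = 690.533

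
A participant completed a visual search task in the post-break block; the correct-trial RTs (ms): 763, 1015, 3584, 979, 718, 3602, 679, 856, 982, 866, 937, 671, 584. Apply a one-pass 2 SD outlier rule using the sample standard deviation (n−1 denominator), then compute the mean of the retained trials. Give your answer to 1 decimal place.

n = 13, ΣRT = 16236, M = 1248.923
Σ(x−M)² = 13205626.92; s = √(13205626.92/12) = 1049.032
Cutoffs: 1248.923 ± 2·1049.032 → [-849.1, 3347.0]
Outside: 3584, 3602 → excluded.
Retained (n=11): Σ = 9050, mean = 9050/11 = 822.727

822.7 ms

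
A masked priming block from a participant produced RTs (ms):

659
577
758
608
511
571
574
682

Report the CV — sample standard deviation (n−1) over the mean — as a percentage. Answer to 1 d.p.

n = 8, Σ = 4940, M = 617.5000
Σ(x−M)² = 42750.000; s = √(42750.000/7) = 78.1482
CV = 78.1482 / 617.5000 = 0.12656 = 12.656%

12.7%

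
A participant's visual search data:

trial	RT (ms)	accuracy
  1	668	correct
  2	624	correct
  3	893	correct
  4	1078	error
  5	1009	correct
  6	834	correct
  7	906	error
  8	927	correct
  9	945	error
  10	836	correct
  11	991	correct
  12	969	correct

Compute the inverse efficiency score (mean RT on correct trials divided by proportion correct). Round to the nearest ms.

Correct trials (n=9): 668, 624, 893, 1009, 834, 927, 836, 991, 969
Mean correct RT = 7751/9 = 861.2222 ms
Proportion correct = 9/12
IES = 861.2222 / (9/12) = 1148.296 ms

1148 ms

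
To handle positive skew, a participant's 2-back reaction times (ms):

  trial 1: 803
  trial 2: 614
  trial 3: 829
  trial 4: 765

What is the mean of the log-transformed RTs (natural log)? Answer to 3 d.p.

ln(RT): 6.6884, 6.4200, 6.7202, 6.6399
Σ ln(RT) = 26.4684
Mean = 26.4684/4 = 6.61711

6.617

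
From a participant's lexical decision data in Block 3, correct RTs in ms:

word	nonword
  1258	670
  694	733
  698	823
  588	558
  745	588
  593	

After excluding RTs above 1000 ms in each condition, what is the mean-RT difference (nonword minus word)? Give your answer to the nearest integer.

word: exclude 1258
M(word) = 3318/5 = 663.600
M(nonword) = 3372/5 = 674.400
Difference = 674.400 − 663.600 = 10.800 ms

11 ms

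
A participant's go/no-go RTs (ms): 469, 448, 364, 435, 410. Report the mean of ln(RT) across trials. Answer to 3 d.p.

ln(RT): 6.1506, 6.1048, 5.8972, 6.0753, 6.0162
Σ ln(RT) = 30.2441
Mean = 30.2441/5 = 6.04881

6.049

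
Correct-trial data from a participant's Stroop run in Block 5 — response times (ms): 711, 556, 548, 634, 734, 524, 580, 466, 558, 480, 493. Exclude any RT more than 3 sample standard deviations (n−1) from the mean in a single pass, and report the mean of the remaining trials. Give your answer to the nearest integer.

n = 11, ΣRT = 6284, M = 571.273
Σ(x−M)² = 78740.18; s = √(78740.18/10) = 88.736
Cutoffs: 571.273 ± 3·88.736 → [305.1, 837.5]
No RTs fall outside the cutoffs; all 11 retained. Mean = 6284/11 = 571.273

571 ms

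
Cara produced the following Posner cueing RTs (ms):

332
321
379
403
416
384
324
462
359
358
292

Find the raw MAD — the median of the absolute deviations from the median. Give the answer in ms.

Sorted: 292, 321, 324, 332, 358, 359, 379, 384, 403, 416, 462 → median = 359
|x − 359|: 27, 38, 20, 44, 57, 25, 35, 103, 0, 1, 67
Sorted deviations: 0, 1, 20, 25, 27, 35, 38, 44, 57, 67, 103 → MAD = 35

35 ms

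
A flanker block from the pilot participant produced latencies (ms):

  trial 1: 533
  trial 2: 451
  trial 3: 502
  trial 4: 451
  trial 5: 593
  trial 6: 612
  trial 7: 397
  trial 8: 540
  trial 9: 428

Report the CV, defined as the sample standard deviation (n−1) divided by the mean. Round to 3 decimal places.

0.149

n = 9, Σ = 4507, M = 500.7778
Σ(x−M)² = 44475.556; s = √(44475.556/8) = 74.5617
CV = 74.5617 / 500.7778 = 0.14889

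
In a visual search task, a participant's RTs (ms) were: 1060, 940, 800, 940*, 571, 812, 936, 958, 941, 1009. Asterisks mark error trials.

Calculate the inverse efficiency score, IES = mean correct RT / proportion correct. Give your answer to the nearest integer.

Correct trials (n=9): 1060, 940, 800, 571, 812, 936, 958, 941, 1009
Mean correct RT = 8027/9 = 891.8889 ms
Proportion correct = 9/10
IES = 891.8889 / (9/10) = 990.988 ms

991 ms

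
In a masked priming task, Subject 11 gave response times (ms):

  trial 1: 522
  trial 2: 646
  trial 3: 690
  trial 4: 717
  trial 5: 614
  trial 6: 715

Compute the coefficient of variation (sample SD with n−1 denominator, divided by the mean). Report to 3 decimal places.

n = 6, Σ = 3904, M = 650.6667
Σ(x−M)² = 28007.333; s = √(28007.333/5) = 74.8429
CV = 74.8429 / 650.6667 = 0.11503

0.115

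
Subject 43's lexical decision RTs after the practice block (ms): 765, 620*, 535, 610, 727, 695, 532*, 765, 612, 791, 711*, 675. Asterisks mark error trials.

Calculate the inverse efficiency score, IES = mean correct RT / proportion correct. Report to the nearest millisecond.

Correct trials (n=9): 765, 535, 610, 727, 695, 765, 612, 791, 675
Mean correct RT = 6175/9 = 686.1111 ms
Proportion correct = 9/12
IES = 686.1111 / (9/12) = 914.815 ms

915 ms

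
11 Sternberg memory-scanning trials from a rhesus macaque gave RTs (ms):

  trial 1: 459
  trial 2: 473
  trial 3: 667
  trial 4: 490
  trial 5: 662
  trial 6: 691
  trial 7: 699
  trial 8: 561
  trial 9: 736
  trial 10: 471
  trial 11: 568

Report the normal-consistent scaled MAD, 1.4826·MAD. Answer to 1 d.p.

143.8 ms

Sorted: 459, 471, 473, 490, 561, 568, 662, 667, 691, 699, 736 → median = 568
|x − 568| sorted: 0, 7, 78, 94, 95, 97, 99, 109, 123, 131, 168 → MAD = 97
Robust SD ≈ 1.4826 × 97 = 143.812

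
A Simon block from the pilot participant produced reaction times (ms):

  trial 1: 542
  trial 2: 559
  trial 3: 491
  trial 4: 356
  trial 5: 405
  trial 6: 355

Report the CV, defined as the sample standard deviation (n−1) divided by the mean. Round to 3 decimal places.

n = 6, Σ = 2708, M = 451.3333
Σ(x−M)² = 41901.333; s = √(41901.333/5) = 91.5438
CV = 91.5438 / 451.3333 = 0.20283

0.203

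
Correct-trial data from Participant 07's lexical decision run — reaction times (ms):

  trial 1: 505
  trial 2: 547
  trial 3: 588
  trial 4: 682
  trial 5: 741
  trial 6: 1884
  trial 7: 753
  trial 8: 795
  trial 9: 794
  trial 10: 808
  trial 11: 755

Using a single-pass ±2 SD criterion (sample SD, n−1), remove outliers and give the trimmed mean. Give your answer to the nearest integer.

n = 11, ΣRT = 8852, M = 804.727
Σ(x−M)² = 1392552.18; s = √(1392552.18/10) = 373.169
Cutoffs: 804.727 ± 2·373.169 → [58.4, 1551.1]
Outside: 1884 → excluded.
Retained (n=10): Σ = 6968, mean = 6968/10 = 696.800

697 ms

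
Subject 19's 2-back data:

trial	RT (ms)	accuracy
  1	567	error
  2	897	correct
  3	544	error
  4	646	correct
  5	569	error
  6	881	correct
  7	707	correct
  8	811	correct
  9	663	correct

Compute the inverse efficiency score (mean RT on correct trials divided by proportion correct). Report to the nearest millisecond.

1151 ms

Correct trials (n=6): 897, 646, 881, 707, 811, 663
Mean correct RT = 4605/6 = 767.5000 ms
Proportion correct = 6/9
IES = 767.5000 / (6/9) = 1151.250 ms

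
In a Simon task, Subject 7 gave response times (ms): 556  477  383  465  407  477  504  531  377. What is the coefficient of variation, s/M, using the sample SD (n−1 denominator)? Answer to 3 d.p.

0.137

n = 9, Σ = 4177, M = 464.1111
Σ(x−M)² = 32270.889; s = √(32270.889/8) = 63.5127
CV = 63.5127 / 464.1111 = 0.13685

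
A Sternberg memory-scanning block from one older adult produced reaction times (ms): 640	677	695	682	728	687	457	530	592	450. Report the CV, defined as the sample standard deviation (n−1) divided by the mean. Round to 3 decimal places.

0.166

n = 10, Σ = 6138, M = 613.8000
Σ(x−M)² = 93239.600; s = √(93239.600/9) = 101.7839
CV = 101.7839 / 613.8000 = 0.16583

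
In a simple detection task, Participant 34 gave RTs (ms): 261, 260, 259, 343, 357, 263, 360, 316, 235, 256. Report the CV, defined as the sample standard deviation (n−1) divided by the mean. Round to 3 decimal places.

0.164

n = 10, Σ = 2910, M = 291.0000
Σ(x−M)² = 20476.000; s = √(20476.000/9) = 47.6981
CV = 47.6981 / 291.0000 = 0.16391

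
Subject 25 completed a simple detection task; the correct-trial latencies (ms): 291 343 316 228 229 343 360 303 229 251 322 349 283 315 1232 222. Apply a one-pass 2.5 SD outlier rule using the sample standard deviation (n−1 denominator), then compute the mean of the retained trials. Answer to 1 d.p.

n = 16, ΣRT = 5616, M = 351.000
Σ(x−M)² = 861802.00; s = √(861802.00/15) = 239.695
Cutoffs: 351.000 ± 2.5·239.695 → [-248.2, 950.2]
Outside: 1232 → excluded.
Retained (n=15): Σ = 4384, mean = 4384/15 = 292.267

292.3 ms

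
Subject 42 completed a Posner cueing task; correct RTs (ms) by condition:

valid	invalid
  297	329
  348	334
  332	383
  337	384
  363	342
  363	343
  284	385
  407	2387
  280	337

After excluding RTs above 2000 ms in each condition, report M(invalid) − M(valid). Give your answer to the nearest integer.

20 ms

invalid: exclude 2387
M(valid) = 3011/9 = 334.556
M(invalid) = 2837/8 = 354.625
Difference = 354.625 − 334.556 = 20.069 ms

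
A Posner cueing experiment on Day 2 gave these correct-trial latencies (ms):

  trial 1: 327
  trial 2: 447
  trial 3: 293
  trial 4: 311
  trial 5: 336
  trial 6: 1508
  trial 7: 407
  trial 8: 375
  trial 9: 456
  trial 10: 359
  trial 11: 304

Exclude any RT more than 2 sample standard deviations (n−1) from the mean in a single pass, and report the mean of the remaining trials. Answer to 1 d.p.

n = 11, ΣRT = 5123, M = 465.727
Σ(x−M)² = 1225854.18; s = √(1225854.18/10) = 350.122
Cutoffs: 465.727 ± 2·350.122 → [-234.5, 1166.0]
Outside: 1508 → excluded.
Retained (n=10): Σ = 3615, mean = 3615/10 = 361.500

361.5 ms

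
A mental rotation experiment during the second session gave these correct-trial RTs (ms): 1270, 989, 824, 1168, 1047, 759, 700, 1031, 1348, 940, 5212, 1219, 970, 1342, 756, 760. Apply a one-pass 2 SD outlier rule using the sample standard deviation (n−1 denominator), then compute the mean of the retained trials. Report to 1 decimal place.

1008.2 ms

n = 16, ΣRT = 20335, M = 1270.938
Σ(x−M)² = 17257566.94; s = √(17257566.94/15) = 1072.616
Cutoffs: 1270.938 ± 2·1072.616 → [-874.3, 3416.2]
Outside: 5212 → excluded.
Retained (n=15): Σ = 15123, mean = 15123/15 = 1008.200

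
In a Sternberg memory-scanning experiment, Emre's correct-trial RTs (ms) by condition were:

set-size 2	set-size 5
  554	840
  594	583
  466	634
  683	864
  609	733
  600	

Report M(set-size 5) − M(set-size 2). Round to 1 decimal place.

146.5 ms

M(set-size 2) = 3506/6 = 584.333
M(set-size 5) = 3654/5 = 730.800
Difference = 730.800 − 584.333 = 146.467 ms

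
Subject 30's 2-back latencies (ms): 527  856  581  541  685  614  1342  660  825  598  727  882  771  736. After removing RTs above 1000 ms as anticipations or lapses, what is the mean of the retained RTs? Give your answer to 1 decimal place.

Excluded: 1342
Retained (n=13): Σ = 9003
Mean = 9003/13 = 692.5385

692.5 ms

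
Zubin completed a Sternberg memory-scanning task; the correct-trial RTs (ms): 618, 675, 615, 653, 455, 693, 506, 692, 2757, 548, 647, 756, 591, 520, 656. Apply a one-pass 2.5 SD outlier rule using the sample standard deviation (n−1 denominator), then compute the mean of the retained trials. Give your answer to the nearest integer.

616 ms

n = 15, ΣRT = 11382, M = 758.800
Σ(x−M)² = 4369210.40; s = √(4369210.40/14) = 558.647
Cutoffs: 758.800 ± 2.5·558.647 → [-637.8, 2155.4]
Outside: 2757 → excluded.
Retained (n=14): Σ = 8625, mean = 8625/14 = 616.071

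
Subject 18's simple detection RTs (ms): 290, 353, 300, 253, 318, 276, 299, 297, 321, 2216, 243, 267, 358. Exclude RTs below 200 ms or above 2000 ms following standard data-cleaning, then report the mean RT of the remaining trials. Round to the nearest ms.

Excluded: 2216
Retained (n=12): Σ = 3575
Mean = 3575/12 = 297.9167

298 ms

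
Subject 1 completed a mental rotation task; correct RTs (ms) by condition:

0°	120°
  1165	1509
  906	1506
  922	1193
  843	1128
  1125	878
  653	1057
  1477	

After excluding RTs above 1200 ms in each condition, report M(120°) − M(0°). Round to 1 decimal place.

0°: exclude 1477
120°: exclude 1509, 1506
M(0°) = 5614/6 = 935.667
M(120°) = 4256/4 = 1064.000
Difference = 1064.000 − 935.667 = 128.333 ms

128.3 ms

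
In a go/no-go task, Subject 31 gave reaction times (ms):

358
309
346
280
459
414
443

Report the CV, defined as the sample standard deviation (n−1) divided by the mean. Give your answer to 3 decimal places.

0.182

n = 7, Σ = 2609, M = 372.7143
Σ(x−M)² = 27675.429; s = √(27675.429/6) = 67.9159
CV = 67.9159 / 372.7143 = 0.18222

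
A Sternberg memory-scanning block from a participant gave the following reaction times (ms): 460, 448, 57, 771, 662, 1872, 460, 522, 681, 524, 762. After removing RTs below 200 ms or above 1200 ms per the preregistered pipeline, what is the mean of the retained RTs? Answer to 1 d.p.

587.8 ms

Excluded: 57, 1872
Retained (n=9): Σ = 5290
Mean = 5290/9 = 587.7778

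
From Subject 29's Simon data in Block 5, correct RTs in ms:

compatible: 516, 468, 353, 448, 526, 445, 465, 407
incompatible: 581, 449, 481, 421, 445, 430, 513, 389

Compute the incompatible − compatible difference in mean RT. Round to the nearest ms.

10 ms

M(compatible) = 3628/8 = 453.500
M(incompatible) = 3709/8 = 463.625
Difference = 463.625 − 453.500 = 10.125 ms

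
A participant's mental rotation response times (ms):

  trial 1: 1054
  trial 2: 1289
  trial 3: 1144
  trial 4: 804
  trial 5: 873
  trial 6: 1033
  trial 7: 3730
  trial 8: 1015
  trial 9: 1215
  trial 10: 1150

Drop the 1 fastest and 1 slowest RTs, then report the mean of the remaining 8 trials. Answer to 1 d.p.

Sorted: 804, 873, 1015, 1033, 1054, 1144, 1150, 1215, 1289, 3730
Drop lowest 1 (804) and highest 1 (3730)
Remaining (n=8): Σ = 8773, mean = 8773/8 = 1096.625

1096.6 ms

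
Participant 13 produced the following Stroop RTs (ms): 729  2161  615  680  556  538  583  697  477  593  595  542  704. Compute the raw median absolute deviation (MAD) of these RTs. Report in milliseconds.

Sorted: 477, 538, 542, 556, 583, 593, 595, 615, 680, 697, 704, 729, 2161 → median = 595
|x − 595|: 134, 1566, 20, 85, 39, 57, 12, 102, 118, 2, 0, 53, 109
Sorted deviations: 0, 2, 12, 20, 39, 53, 57, 85, 102, 109, 118, 134, 1566 → MAD = 57

57 ms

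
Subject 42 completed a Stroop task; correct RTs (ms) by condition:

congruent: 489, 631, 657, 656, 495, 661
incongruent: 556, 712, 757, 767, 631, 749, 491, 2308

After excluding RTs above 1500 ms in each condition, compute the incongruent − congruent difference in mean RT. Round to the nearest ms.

68 ms

incongruent: exclude 2308
M(congruent) = 3589/6 = 598.167
M(incongruent) = 4663/7 = 666.143
Difference = 666.143 − 598.167 = 67.976 ms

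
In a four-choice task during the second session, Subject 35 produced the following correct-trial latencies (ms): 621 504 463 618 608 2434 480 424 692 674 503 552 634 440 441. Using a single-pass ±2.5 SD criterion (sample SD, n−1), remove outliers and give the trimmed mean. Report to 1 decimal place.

n = 15, ΣRT = 10088, M = 672.533
Σ(x−M)² = 3436519.73; s = √(3436519.73/14) = 495.445
Cutoffs: 672.533 ± 2.5·495.445 → [-566.1, 1911.1]
Outside: 2434 → excluded.
Retained (n=14): Σ = 7654, mean = 7654/14 = 546.714

546.7 ms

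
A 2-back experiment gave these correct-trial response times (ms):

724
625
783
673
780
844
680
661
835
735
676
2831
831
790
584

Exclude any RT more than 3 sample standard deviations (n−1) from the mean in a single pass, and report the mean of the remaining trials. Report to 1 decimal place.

730.1 ms

n = 15, ΣRT = 13052, M = 870.133
Σ(x−M)² = 4208599.73; s = √(4208599.73/14) = 548.283
Cutoffs: 870.133 ± 3·548.283 → [-774.7, 2515.0]
Outside: 2831 → excluded.
Retained (n=14): Σ = 10221, mean = 10221/14 = 730.071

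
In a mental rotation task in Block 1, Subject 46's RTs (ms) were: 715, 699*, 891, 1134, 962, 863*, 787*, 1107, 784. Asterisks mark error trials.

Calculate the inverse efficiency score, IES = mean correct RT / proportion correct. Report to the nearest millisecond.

1398 ms

Correct trials (n=6): 715, 891, 1134, 962, 1107, 784
Mean correct RT = 5593/6 = 932.1667 ms
Proportion correct = 6/9
IES = 932.1667 / (6/9) = 1398.250 ms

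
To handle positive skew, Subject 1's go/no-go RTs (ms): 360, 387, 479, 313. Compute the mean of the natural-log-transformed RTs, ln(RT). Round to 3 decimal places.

ln(RT): 5.8861, 5.9584, 6.1717, 5.7462
Σ ln(RT) = 23.7624
Mean = 23.7624/4 = 5.94061

5.941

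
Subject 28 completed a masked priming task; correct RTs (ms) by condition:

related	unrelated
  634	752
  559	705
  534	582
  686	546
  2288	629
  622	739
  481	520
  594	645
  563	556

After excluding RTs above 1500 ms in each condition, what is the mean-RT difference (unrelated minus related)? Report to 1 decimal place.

46.3 ms

related: exclude 2288
M(related) = 4673/8 = 584.125
M(unrelated) = 5674/9 = 630.444
Difference = 630.444 − 584.125 = 46.319 ms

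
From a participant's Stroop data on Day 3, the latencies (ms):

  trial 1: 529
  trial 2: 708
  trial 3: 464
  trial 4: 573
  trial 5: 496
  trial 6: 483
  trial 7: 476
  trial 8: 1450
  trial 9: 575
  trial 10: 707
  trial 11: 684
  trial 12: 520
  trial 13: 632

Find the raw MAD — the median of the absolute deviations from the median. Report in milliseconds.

90 ms

Sorted: 464, 476, 483, 496, 520, 529, 573, 575, 632, 684, 707, 708, 1450 → median = 573
|x − 573|: 44, 135, 109, 0, 77, 90, 97, 877, 2, 134, 111, 53, 59
Sorted deviations: 0, 2, 44, 53, 59, 77, 90, 97, 109, 111, 134, 135, 877 → MAD = 90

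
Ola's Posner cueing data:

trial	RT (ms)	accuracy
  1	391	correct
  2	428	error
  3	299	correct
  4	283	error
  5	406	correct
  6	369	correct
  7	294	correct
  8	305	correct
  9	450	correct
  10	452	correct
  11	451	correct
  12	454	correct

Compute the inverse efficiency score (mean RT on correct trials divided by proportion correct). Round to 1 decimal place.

Correct trials (n=10): 391, 299, 406, 369, 294, 305, 450, 452, 451, 454
Mean correct RT = 3871/10 = 387.1000 ms
Proportion correct = 10/12
IES = 387.1000 / (10/12) = 464.520 ms

464.5 ms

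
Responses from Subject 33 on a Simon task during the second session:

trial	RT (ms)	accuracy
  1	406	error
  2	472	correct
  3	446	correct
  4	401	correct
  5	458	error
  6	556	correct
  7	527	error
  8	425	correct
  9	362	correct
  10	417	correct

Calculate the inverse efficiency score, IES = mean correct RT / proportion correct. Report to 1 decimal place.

Correct trials (n=7): 472, 446, 401, 556, 425, 362, 417
Mean correct RT = 3079/7 = 439.8571 ms
Proportion correct = 7/10
IES = 439.8571 / (7/10) = 628.367 ms

628.4 ms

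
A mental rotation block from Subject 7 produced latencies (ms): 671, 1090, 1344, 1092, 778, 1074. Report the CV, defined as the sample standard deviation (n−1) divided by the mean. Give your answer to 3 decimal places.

0.242

n = 6, Σ = 6049, M = 1008.1667
Σ(x−M)² = 297500.833; s = √(297500.833/5) = 243.9266
CV = 243.9266 / 1008.1667 = 0.24195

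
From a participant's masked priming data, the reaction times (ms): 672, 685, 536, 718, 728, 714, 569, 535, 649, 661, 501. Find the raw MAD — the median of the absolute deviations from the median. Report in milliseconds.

Sorted: 501, 535, 536, 569, 649, 661, 672, 685, 714, 718, 728 → median = 661
|x − 661|: 11, 24, 125, 57, 67, 53, 92, 126, 12, 0, 160
Sorted deviations: 0, 11, 12, 24, 53, 57, 67, 92, 125, 126, 160 → MAD = 57

57 ms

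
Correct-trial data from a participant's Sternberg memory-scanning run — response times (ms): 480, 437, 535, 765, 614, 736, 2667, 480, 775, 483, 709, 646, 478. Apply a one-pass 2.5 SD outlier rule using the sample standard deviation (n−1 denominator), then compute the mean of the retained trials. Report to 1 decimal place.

594.8 ms

n = 13, ΣRT = 9805, M = 754.231
Σ(x−M)² = 4141962.31; s = √(4141962.31/12) = 587.506
Cutoffs: 754.231 ± 2.5·587.506 → [-714.5, 2223.0]
Outside: 2667 → excluded.
Retained (n=12): Σ = 7138, mean = 7138/12 = 594.833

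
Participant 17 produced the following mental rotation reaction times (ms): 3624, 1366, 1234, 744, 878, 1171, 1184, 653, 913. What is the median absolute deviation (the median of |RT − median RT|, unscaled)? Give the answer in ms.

258 ms

Sorted: 653, 744, 878, 913, 1171, 1184, 1234, 1366, 3624 → median = 1171
|x − 1171|: 2453, 195, 63, 427, 293, 0, 13, 518, 258
Sorted deviations: 0, 13, 63, 195, 258, 293, 427, 518, 2453 → MAD = 258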